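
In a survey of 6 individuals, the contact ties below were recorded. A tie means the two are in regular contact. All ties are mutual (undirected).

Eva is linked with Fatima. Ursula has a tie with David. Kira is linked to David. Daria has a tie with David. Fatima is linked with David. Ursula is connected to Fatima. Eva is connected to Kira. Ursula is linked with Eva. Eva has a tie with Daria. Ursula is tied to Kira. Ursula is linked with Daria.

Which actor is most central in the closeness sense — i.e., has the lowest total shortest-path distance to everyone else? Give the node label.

Farness (sum of distances to all others) for each node — Daria:7, David:6, Eva:6, Fatima:7, Kira:7, Ursula:5.
The smallest farness is 5, for Ursula, so Ursula has the highest closeness.

Ursula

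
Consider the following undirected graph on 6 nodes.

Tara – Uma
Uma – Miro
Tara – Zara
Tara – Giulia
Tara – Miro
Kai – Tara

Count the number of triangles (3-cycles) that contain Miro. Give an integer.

Miro's neighbors: Tara and Uma.
Neighbor pairs that are themselves tied: Miro–Tara–Uma. Each forms one triangle with Miro, for 1 in total.

1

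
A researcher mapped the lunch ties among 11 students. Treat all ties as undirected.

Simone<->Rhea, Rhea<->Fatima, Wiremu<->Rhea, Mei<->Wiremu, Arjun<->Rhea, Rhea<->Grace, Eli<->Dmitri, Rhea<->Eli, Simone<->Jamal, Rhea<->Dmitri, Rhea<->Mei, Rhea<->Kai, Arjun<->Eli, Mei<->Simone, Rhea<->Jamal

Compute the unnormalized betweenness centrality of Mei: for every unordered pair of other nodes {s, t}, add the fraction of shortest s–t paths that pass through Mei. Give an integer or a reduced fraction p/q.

1/2

Pairs whose geodesics pass through Mei — Wiremu–Simone: 1/2.
All other pairs contribute 0.
Summing the contributions gives betweenness(Mei) = 1/2.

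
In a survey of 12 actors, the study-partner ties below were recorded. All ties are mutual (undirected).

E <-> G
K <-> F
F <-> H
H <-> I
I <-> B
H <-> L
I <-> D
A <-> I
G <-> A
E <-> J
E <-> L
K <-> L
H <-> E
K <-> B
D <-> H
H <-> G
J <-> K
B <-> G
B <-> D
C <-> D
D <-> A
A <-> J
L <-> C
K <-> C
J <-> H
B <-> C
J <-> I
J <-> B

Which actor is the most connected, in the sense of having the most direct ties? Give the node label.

H

Degrees — A:4, B:6, C:4, D:5, E:4, F:2, G:4, H:7, I:5, J:6, K:5, L:4.
The maximum is 7, attained only by H.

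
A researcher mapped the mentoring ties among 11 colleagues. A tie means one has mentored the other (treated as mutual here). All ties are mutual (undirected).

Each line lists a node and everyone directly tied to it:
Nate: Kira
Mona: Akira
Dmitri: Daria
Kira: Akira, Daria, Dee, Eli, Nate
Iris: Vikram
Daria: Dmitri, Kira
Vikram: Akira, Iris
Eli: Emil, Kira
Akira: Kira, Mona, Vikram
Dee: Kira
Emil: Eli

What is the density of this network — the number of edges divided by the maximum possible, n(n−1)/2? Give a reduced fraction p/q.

2/11

There are 10 edges and 11 nodes, so the maximum possible is C(11,2) = 55.
Density = 10/55 = 2/11.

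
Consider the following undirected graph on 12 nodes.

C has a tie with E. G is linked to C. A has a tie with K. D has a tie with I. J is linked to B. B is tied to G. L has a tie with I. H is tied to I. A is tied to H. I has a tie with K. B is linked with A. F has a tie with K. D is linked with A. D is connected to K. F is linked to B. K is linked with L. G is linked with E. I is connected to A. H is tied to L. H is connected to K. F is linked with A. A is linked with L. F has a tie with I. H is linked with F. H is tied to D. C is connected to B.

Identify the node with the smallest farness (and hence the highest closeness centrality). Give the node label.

Farness (sum of distances to all others) for each node — A:16, B:17, C:24, D:23, E:33, F:18, G:24, H:21, I:21, J:27, K:21, L:23.
The smallest farness is 16, for A, so A has the highest closeness.

A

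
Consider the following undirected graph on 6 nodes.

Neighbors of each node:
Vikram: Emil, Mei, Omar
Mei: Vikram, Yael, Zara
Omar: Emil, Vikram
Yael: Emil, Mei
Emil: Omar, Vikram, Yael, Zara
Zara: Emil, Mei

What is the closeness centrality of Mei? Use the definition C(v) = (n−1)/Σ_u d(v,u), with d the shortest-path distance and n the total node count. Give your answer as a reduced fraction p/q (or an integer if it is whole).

5/7

Distances from Mei: Emil:2, Omar:2, Vikram:1, Yael:1, Zara:1. Sum = 7.
n = 6, so closeness = 5/7.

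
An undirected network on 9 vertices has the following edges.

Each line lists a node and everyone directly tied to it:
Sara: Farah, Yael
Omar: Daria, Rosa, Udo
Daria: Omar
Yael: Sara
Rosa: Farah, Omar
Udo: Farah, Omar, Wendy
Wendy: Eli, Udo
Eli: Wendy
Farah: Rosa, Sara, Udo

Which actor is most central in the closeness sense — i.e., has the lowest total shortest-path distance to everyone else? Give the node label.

Udo

Farness (sum of distances to all others) for each node — Daria:24, Eli:26, Farah:15, Omar:17, Rosa:18, Sara:20, Udo:14, Wendy:19, Yael:27.
The smallest farness is 14, for Udo, so Udo has the highest closeness.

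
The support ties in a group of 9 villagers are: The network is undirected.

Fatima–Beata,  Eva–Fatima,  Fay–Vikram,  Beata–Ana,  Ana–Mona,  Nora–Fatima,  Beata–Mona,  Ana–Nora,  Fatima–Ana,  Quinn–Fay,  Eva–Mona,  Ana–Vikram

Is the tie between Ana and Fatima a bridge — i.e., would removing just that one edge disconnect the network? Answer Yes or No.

No

Even without that edge, Ana still reaches Fatima via Ana – Nora – Fatima, so the network stays connected. Not a bridge.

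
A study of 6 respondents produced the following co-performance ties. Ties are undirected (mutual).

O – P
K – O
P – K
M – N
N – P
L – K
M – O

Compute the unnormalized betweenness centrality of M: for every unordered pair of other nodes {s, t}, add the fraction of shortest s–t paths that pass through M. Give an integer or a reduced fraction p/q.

1/2

Pairs whose geodesics pass through M — O–N: 1/2.
All other pairs contribute 0.
Summing the contributions gives betweenness(M) = 1/2.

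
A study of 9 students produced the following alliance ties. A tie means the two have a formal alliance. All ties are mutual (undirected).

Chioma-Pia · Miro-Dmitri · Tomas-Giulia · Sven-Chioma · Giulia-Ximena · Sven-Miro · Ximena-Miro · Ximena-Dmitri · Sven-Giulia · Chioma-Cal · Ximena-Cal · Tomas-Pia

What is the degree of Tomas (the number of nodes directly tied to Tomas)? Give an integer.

Tomas is directly tied to Giulia and Pia. That is 2 neighbors, so the degree of Tomas is 2.

2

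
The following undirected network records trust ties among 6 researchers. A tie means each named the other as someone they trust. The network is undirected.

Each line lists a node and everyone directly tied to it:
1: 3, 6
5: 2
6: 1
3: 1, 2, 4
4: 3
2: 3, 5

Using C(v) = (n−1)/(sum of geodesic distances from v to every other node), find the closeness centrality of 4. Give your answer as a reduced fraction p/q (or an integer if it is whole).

5/11

Distances from 4: 1:2, 2:2, 3:1, 5:3, 6:3. Sum = 11.
n = 6, so closeness = 5/11.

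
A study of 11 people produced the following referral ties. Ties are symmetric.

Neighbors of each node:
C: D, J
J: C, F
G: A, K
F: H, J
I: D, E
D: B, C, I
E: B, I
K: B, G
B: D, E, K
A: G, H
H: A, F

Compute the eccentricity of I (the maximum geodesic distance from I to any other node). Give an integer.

5

Distances from I: A:5, B:2, C:2, D:1, E:1, F:4, G:4, H:5, J:3, K:3.
The largest is 5 (to A and H), so the eccentricity of I is 5.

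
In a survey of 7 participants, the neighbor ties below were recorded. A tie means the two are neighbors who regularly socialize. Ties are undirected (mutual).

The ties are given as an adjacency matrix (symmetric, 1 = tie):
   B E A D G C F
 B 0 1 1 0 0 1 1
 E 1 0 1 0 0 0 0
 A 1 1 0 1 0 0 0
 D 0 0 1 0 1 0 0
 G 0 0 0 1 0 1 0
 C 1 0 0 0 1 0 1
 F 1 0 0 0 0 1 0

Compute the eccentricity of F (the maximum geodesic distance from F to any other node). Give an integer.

3

Distances from F: A:2, B:1, C:1, D:3, E:2, G:2.
The largest is 3 (to D), so the eccentricity of F is 3.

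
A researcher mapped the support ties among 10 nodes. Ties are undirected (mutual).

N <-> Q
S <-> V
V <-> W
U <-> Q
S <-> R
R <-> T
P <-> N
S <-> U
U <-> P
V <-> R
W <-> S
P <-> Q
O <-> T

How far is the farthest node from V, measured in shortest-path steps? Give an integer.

Distances from V: N:4, O:3, P:3, Q:3, R:1, S:1, T:2, U:2, W:1.
The largest is 4 (to N), so the eccentricity of V is 4.

4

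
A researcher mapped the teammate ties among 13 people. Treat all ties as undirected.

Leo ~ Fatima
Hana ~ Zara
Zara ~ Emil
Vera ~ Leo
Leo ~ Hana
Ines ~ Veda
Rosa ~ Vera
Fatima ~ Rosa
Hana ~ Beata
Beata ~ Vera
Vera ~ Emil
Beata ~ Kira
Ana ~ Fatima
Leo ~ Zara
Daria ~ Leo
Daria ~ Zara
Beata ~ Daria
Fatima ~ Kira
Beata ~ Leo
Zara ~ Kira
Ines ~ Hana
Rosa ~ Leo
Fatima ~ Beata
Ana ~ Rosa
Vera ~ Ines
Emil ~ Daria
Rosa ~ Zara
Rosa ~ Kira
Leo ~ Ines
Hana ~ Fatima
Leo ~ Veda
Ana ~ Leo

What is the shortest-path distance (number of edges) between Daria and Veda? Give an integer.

2

One shortest route is Daria – Leo – Veda, which uses 2 edges, and Daria and Veda are not directly tied, so nothing shorter exists. So d(Daria,Veda) = 2.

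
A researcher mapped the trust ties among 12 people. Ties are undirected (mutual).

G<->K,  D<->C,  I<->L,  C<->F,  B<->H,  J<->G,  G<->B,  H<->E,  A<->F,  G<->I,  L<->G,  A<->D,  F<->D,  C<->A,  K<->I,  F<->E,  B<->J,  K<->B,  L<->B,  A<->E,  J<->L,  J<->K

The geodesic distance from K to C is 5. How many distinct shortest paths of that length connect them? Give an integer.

The shortest distance is 5. The length-5 paths are: K–B–H–E–A–C; K–B–H–E–F–C.
That gives 2 distinct shortest paths.

2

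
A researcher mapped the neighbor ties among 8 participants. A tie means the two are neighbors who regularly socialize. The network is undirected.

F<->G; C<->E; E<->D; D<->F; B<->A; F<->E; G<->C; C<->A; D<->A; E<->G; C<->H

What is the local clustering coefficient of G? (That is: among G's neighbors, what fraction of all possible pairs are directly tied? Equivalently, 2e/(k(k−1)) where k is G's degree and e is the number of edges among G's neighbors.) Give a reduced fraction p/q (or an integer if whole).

G's neighbors: C, E, and F (k = 3).
Possible neighbor pairs: C(3,2) = 3. Edges among them: C–E, E–F → e = 2.
Clustering(G) = 2/3.

2/3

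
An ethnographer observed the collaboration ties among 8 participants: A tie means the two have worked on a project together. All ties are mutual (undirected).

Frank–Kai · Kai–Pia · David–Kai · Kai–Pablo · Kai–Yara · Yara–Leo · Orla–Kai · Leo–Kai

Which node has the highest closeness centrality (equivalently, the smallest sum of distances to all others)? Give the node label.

Kai

Farness (sum of distances to all others) for each node — David:13, Frank:13, Kai:7, Leo:12, Orla:13, Pablo:13, Pia:13, Yara:12.
The smallest farness is 7, for Kai, so Kai has the highest closeness.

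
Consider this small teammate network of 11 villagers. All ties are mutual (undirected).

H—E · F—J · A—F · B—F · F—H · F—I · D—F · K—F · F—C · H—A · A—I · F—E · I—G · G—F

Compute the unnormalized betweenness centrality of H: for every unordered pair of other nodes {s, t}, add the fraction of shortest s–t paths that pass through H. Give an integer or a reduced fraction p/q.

Pairs whose geodesics pass through H — E–A: 1/2.
All other pairs contribute 0.
Summing the contributions gives betweenness(H) = 1/2.

1/2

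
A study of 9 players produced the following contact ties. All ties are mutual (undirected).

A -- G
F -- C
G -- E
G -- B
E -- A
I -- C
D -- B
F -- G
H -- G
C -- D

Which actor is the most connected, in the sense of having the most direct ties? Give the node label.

G

Degrees — A:2, B:2, C:3, D:2, E:2, F:2, G:5, H:1, I:1.
The maximum is 5, attained only by G.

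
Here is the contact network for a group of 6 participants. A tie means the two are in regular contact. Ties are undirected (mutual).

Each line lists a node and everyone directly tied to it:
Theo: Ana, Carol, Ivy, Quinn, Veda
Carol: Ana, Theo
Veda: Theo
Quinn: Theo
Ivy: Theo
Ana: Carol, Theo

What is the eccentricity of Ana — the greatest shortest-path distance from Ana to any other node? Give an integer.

2

Distances from Ana: Carol:1, Ivy:2, Quinn:2, Theo:1, Veda:2.
The largest is 2 (to Quinn, Ivy, and Veda), so the eccentricity of Ana is 2.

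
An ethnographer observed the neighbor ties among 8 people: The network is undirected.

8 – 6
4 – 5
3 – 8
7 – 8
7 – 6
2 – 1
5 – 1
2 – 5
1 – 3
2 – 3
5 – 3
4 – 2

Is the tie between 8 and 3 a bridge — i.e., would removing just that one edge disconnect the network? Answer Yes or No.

Yes

Without the 8–3 edge there is no alternate route between 8 and 3, so the network disconnects. It is a bridge.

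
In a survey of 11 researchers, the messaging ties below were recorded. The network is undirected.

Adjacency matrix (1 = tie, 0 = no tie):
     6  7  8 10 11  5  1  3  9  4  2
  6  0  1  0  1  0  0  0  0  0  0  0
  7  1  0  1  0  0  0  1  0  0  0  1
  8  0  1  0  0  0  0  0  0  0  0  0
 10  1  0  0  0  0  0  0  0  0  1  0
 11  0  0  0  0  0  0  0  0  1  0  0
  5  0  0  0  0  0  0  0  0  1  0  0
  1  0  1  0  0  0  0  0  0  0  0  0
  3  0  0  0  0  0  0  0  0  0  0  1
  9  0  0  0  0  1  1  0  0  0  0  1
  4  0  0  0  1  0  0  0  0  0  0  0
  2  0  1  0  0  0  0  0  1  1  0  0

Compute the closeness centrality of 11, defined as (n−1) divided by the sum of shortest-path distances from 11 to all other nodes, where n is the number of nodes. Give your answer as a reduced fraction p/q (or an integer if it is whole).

5/17

Distances from 11: 1:4, 2:2, 3:3, 4:6, 5:2, 6:4, 7:3, 8:4, 9:1, 10:5. Sum = 34.
n = 11, so closeness = 10/34 = 5/17.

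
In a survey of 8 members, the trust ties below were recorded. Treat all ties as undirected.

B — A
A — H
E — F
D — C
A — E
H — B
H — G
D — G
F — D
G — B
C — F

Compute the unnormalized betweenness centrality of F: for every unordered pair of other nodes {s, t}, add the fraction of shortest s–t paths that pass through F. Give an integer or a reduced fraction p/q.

Pairs whose geodesics pass through F — G–E: 1/3; A–C: 1; A–D: 1/3; C–E: 1; E–D: 1.
All other pairs contribute 0.
Summing the contributions gives betweenness(F) = 11/3.

11/3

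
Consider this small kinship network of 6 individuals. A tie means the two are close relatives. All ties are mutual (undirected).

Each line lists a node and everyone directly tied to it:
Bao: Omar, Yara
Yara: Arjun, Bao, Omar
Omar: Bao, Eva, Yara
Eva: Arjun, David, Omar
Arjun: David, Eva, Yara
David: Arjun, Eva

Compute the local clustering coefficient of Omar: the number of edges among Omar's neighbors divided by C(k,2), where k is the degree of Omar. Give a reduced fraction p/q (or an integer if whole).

1/3

Omar's neighbors: Bao, Eva, and Yara (k = 3).
Possible neighbor pairs: C(3,2) = 3. Edges among them: Bao–Yara → e = 1.
Clustering(Omar) = 1/3.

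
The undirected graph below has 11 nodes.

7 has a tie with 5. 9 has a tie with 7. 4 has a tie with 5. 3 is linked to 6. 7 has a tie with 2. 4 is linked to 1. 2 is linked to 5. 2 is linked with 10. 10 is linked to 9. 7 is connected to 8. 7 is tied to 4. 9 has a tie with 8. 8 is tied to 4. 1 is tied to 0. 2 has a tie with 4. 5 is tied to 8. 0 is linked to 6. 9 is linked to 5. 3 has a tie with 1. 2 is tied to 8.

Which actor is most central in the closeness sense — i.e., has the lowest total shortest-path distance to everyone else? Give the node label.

4

Farness (sum of distances to all others) for each node — 0:26, 1:19, 2:19, 3:26, 4:16, 5:19, 6:33, 7:19, 8:19, 9:24, 10:26.
The smallest farness is 16, for 4, so 4 has the highest closeness.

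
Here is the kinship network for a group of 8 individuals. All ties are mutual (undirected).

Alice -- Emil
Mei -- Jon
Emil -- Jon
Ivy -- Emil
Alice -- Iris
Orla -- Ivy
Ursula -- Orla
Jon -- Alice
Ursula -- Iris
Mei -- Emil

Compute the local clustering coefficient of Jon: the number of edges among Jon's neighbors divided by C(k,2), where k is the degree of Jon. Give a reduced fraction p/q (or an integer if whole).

2/3

Jon's neighbors: Alice, Emil, and Mei (k = 3).
Possible neighbor pairs: C(3,2) = 3. Edges among them: Alice–Emil, Emil–Mei → e = 2.
Clustering(Jon) = 2/3.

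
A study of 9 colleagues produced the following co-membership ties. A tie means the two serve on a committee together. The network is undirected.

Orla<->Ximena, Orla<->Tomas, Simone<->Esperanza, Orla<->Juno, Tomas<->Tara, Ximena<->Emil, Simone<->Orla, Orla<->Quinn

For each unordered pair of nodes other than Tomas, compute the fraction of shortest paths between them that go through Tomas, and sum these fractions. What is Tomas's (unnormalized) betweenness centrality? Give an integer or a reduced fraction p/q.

Pairs whose geodesics pass through Tomas — Juno–Tara: 1; Quinn–Tara: 1; Emil–Tara: 1; Orla–Tara: 1; Simone–Tara: 1; Esperanza–Tara: 1; Tara–Ximena: 1.
All other pairs contribute 0.
Summing the contributions gives betweenness(Tomas) = 7.

7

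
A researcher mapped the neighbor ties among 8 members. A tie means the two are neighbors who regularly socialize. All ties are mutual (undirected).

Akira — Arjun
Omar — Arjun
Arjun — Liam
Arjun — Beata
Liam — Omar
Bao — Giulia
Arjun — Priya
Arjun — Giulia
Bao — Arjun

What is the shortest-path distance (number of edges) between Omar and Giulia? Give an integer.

2

One shortest route is Omar – Arjun – Giulia, which uses 2 edges, and Omar and Giulia are not directly tied, so nothing shorter exists. So d(Omar,Giulia) = 2.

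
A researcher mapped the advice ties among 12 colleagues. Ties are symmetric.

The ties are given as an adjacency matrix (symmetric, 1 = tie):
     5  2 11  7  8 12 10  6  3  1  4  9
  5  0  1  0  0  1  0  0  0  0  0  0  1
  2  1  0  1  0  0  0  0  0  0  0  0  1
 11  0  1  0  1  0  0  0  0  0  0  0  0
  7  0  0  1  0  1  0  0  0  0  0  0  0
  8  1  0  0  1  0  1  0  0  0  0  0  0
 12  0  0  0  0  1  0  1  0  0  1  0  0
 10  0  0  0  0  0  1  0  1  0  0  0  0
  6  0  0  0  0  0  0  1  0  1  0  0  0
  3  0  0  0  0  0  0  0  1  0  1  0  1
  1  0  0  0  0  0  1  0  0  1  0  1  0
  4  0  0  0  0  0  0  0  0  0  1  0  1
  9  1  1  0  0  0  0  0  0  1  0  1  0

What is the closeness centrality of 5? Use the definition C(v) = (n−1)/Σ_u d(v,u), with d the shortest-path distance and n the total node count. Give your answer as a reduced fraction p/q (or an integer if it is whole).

Distances from 5: 1:3, 2:1, 3:2, 4:2, 6:3, 7:2, 8:1, 9:1, 10:3, 11:2, 12:2. Sum = 22.
n = 12, so closeness = 11/22 = 1/2.

1/2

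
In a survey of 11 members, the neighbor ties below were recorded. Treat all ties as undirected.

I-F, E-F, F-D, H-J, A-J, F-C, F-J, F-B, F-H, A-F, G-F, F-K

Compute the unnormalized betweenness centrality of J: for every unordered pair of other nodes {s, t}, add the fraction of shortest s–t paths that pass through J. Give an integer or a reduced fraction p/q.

1/2

Pairs whose geodesics pass through J — H–A: 1/2.
All other pairs contribute 0.
Summing the contributions gives betweenness(J) = 1/2.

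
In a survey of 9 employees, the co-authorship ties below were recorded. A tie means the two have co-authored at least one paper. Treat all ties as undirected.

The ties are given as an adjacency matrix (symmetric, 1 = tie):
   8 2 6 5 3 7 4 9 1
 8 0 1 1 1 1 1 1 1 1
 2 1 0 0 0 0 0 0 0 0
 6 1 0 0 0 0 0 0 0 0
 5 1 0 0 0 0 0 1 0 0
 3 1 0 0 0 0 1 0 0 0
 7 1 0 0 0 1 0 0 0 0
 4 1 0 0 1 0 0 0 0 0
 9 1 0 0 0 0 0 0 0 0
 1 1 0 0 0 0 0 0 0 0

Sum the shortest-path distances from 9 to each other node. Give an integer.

Distances from 9: 1:2, 2:2, 3:2, 4:2, 5:2, 6:2, 7:2, 8:1.
Sum = 2 + 2 + 2 + 2 + 2 + 2 + 2 + 1 = 15.

15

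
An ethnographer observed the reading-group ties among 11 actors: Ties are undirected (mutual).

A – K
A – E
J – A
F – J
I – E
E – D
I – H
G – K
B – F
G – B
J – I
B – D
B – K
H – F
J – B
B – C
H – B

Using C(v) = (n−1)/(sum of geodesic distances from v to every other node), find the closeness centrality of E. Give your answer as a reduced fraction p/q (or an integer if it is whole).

1/2

Distances from E: A:1, B:2, C:3, D:1, F:3, G:3, H:2, I:1, J:2, K:2. Sum = 20.
n = 11, so closeness = 10/20 = 1/2.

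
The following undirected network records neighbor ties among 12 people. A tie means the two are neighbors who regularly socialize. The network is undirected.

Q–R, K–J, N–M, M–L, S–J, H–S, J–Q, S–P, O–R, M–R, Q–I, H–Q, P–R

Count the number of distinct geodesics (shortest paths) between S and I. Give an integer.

The shortest distance is 3. The length-3 paths are: S–J–Q–I; S–H–Q–I.
That gives 2 distinct shortest paths.

2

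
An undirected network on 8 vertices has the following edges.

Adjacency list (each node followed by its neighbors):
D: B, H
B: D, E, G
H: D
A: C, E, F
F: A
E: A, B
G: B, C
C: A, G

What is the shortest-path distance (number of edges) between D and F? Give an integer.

One shortest route is D – B – E – A – F, which uses 4 edges, and at distance 3 from D we only reach {A, C}, which does not include F. So d(D,F) = 4.

4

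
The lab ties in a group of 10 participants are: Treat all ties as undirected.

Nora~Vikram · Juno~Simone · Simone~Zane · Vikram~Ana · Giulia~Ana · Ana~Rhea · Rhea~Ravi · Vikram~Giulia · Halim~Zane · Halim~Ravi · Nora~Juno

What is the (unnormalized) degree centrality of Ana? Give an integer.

Ana is directly tied to Giulia, Rhea, and Vikram. That is 3 neighbors, so the degree of Ana is 3.

3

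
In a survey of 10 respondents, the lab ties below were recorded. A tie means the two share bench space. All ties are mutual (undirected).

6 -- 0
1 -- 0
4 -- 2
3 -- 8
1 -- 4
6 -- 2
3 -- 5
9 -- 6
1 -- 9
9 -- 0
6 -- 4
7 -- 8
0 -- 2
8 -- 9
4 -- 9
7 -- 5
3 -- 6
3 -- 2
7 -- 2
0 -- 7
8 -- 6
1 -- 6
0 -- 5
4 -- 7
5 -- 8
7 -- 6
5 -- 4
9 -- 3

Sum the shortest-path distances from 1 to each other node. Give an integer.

14

Distances from 1: 0:1, 2:2, 3:2, 4:1, 5:2, 6:1, 7:2, 8:2, 9:1.
Sum = 1 + 2 + 2 + 1 + 2 + 1 + 2 + 2 + 1 = 14.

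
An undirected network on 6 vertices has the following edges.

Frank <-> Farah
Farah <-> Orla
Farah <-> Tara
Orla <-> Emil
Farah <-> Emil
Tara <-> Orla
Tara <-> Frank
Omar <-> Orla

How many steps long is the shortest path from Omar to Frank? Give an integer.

One shortest route is Omar – Orla – Farah – Frank, which uses 3 edges, and at distance 2 from Omar we only reach {Emil, Farah, Tara}, which does not include Frank. So d(Omar,Frank) = 3.

3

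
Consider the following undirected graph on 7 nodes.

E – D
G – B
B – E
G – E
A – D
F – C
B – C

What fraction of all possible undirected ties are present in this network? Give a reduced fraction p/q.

There are 7 edges and 7 nodes, so the maximum possible is C(7,2) = 21.
Density = 7/21 = 1/3.

1/3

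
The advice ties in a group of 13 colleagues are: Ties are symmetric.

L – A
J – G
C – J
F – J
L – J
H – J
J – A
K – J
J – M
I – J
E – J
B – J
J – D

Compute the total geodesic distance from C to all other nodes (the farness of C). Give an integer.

Distances from C: A:2, B:2, D:2, E:2, F:2, G:2, H:2, I:2, J:1, K:2, L:2, M:2.
Sum = 2 + 2 + 2 + 2 + 2 + 2 + 2 + 2 + 1 + 2 + 2 + 2 = 23.

23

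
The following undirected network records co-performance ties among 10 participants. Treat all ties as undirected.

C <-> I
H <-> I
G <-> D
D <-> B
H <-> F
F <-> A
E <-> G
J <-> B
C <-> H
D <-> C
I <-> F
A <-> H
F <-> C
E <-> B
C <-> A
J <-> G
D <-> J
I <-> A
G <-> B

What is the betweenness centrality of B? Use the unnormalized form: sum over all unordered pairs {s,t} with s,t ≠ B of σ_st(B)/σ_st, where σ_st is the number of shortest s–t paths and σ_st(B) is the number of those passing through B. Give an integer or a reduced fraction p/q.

7/2

Pairs whose geodesics pass through B — E–D: 1/2; E–J: 1/2; E–H: 1/2; E–A: 1/2; E–I: 1/2; E–C: 1/2; E–F: 1/2.
All other pairs contribute 0.
Summing the contributions gives betweenness(B) = 7/2.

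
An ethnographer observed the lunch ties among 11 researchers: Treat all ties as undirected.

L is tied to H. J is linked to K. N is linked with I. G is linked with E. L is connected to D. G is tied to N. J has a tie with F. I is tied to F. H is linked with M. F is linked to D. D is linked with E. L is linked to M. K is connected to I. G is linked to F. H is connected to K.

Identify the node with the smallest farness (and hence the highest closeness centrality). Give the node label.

Farness (sum of distances to all others) for each node — D:19, E:24, F:18, G:23, H:22, I:20, J:22, K:21, L:22, M:26, N:25.
The smallest farness is 18, for F, so F has the highest closeness.

F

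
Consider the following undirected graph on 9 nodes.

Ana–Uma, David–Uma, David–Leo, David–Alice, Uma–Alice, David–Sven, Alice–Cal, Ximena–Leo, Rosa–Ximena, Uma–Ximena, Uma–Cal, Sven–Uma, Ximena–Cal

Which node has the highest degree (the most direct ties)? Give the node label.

Uma

Degrees — Alice:3, Ana:1, Cal:3, David:4, Leo:2, Rosa:1, Sven:2, Uma:6, Ximena:4.
The maximum is 6, attained only by Uma.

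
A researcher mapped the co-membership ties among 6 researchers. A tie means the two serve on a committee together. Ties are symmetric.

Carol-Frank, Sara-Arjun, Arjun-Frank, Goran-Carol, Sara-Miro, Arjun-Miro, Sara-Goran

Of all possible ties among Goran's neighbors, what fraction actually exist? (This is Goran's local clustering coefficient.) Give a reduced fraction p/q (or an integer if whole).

0

Goran's neighbors: Carol and Sara (k = 2).
Possible neighbor pairs: C(2,2) = 1. Edges among them: none → e = 0.
Clustering(Goran) = 0/1.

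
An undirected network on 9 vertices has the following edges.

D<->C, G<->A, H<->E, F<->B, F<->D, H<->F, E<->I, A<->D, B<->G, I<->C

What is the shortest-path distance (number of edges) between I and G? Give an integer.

4

One shortest route is I – C – D – A – G, which uses 4 edges, and at distance 3 from I we only reach {A, F}, which does not include G. So d(I,G) = 4.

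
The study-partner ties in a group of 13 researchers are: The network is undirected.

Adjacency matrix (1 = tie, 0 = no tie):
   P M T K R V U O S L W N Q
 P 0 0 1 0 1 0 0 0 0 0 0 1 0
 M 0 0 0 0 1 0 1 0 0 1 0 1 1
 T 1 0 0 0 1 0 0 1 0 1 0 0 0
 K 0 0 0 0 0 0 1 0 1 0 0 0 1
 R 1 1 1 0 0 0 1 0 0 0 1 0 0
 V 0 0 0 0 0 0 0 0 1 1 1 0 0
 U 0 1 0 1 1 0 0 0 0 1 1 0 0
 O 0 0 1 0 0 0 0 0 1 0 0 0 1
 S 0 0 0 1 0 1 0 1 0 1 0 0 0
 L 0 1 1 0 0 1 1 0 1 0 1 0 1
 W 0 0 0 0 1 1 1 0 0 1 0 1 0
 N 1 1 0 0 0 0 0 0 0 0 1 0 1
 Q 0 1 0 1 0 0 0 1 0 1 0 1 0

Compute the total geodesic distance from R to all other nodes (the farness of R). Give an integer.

Distances from R: K:2, L:2, M:1, N:2, O:2, P:1, Q:2, S:3, T:1, U:1, V:2, W:1.
Sum = 2 + 2 + 1 + 2 + 2 + 1 + 2 + 3 + 1 + 1 + 2 + 1 = 20.

20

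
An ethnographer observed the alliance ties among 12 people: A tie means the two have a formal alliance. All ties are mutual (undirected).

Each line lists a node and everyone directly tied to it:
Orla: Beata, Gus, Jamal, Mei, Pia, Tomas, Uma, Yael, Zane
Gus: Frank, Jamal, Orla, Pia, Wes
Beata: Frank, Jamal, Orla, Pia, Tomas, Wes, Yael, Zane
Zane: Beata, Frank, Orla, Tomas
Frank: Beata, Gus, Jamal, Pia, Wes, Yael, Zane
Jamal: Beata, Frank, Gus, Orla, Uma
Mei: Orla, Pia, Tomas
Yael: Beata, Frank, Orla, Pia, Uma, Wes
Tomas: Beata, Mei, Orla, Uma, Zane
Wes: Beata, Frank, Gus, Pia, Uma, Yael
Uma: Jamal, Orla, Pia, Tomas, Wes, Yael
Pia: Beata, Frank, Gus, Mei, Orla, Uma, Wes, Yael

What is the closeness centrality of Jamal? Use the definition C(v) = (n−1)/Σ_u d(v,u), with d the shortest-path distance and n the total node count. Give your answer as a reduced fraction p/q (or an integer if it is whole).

11/17

Distances from Jamal: Beata:1, Frank:1, Gus:1, Mei:2, Orla:1, Pia:2, Tomas:2, Uma:1, Wes:2, Yael:2, Zane:2. Sum = 17.
n = 12, so closeness = 11/17.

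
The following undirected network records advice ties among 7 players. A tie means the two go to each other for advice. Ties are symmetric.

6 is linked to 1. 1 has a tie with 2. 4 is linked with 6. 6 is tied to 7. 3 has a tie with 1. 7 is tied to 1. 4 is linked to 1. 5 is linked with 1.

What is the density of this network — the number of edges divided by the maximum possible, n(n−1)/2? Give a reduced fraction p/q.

There are 8 edges and 7 nodes, so the maximum possible is C(7,2) = 21.
Density = 8/21.

8/21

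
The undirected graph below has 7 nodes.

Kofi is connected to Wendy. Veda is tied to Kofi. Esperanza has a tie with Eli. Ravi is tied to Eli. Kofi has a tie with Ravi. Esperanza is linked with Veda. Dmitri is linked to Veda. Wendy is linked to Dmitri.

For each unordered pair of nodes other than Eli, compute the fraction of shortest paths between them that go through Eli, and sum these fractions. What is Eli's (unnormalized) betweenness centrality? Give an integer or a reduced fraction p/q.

1

Pairs whose geodesics pass through Eli — Esperanza–Ravi: 1.
All other pairs contribute 0.
Summing the contributions gives betweenness(Eli) = 1.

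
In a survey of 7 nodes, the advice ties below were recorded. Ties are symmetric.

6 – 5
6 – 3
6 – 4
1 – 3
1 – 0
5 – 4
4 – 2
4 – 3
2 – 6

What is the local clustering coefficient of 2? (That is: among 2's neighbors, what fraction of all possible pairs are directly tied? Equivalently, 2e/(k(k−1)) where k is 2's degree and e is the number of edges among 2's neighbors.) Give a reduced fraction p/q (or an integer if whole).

1

2's neighbors: 4 and 6 (k = 2).
Possible neighbor pairs: C(2,2) = 1. Edges among them: 4–6 → e = 1.
Clustering(2) = 1/1.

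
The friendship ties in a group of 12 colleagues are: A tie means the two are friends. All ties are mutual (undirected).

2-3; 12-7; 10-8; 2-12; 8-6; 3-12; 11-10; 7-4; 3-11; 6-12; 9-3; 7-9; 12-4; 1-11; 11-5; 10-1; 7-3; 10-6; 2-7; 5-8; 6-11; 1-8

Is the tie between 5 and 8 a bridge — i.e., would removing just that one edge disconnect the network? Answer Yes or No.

Even without that edge, 5 still reaches 8 via 5 – 11 – 6 – 8, so the network stays connected. Not a bridge.

No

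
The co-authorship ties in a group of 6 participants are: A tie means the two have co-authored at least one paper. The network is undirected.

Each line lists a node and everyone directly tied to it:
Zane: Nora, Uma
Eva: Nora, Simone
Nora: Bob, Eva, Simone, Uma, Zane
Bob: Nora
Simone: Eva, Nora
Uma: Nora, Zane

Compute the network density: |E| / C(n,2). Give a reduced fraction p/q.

7/15

There are 7 edges and 6 nodes, so the maximum possible is C(6,2) = 15.
Density = 7/15.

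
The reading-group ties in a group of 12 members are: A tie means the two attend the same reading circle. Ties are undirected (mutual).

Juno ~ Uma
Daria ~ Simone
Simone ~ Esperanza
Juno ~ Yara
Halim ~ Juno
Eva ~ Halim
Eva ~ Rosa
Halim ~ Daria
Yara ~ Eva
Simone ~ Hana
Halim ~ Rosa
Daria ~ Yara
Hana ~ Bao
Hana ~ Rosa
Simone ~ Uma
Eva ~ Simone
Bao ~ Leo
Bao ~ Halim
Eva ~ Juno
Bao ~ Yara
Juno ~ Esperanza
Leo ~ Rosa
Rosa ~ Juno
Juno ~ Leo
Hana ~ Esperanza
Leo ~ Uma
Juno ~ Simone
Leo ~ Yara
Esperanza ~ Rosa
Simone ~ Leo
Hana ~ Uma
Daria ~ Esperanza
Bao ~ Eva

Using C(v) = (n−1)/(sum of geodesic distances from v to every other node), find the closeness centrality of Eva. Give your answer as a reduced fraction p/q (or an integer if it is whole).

Distances from Eva: Bao:1, Daria:2, Esperanza:2, Halim:1, Hana:2, Juno:1, Leo:2, Rosa:1, Simone:1, Uma:2, Yara:1. Sum = 16.
n = 12, so closeness = 11/16.

11/16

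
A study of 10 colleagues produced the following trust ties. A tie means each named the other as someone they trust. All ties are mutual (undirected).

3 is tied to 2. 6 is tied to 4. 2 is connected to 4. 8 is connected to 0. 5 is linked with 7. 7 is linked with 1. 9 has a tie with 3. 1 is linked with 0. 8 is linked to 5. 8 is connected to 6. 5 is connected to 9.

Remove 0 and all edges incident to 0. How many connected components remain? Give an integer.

1

0's neighbors (1 and 8) remain reachable from one another through other ties, so the rest of the network stays in one piece.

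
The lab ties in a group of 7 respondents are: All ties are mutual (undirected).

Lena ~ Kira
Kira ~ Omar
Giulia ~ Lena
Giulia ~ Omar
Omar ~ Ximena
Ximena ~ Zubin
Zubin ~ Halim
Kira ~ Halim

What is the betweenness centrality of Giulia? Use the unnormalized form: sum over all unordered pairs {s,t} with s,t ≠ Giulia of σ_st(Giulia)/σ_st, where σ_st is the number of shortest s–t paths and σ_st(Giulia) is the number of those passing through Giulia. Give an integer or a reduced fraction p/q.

Pairs whose geodesics pass through Giulia — Lena–Omar: 1/2; Lena–Ximena: 1/2.
All other pairs contribute 0.
Summing the contributions gives betweenness(Giulia) = 1.

1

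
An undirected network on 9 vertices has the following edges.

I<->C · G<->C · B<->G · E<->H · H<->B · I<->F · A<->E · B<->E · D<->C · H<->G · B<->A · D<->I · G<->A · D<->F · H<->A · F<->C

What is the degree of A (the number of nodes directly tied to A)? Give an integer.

A is directly tied to B, E, G, and H. That is 4 neighbors, so the degree of A is 4.

4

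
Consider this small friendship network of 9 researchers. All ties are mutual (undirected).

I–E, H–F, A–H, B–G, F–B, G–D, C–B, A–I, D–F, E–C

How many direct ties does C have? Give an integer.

2

C is directly tied to B and E. That is 2 neighbors, so the degree of C is 2.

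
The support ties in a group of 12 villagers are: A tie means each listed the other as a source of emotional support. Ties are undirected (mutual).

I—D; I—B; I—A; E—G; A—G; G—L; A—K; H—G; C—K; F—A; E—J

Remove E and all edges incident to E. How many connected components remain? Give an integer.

Without E, the remaining ties split the others into: {A, B, C, D, F, G, H, I, K, L}; {J}.
That's 2 separate components.

2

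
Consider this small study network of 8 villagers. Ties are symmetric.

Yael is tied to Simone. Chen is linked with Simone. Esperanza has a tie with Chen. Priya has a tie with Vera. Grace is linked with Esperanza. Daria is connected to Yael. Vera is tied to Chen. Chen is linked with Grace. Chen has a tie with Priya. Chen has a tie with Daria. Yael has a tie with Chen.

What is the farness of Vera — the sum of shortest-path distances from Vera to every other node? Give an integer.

12

Distances from Vera: Chen:1, Daria:2, Esperanza:2, Grace:2, Priya:1, Simone:2, Yael:2.
Sum = 1 + 2 + 2 + 2 + 1 + 2 + 2 = 12.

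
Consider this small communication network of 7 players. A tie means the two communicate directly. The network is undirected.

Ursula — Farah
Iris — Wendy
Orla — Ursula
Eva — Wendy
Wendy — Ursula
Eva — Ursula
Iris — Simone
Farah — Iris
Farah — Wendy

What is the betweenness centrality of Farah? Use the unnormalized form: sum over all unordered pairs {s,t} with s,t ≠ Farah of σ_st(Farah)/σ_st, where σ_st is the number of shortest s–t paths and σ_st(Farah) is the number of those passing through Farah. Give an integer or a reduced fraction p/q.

2

Pairs whose geodesics pass through Farah — Orla–Iris: 1/2; Orla–Simone: 1/2; Ursula–Iris: 1/2; Ursula–Simone: 1/2.
All other pairs contribute 0.
Summing the contributions gives betweenness(Farah) = 2.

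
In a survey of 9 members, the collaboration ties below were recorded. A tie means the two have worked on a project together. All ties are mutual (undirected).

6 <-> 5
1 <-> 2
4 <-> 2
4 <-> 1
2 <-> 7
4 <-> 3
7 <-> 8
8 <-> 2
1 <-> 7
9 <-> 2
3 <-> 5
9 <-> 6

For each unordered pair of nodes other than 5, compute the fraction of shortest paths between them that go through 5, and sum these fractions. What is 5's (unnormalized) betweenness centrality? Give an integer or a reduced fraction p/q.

2

Pairs whose geodesics pass through 5 — 3–9: 1/2; 3–6: 1; 4–6: 1/2.
All other pairs contribute 0.
Summing the contributions gives betweenness(5) = 2.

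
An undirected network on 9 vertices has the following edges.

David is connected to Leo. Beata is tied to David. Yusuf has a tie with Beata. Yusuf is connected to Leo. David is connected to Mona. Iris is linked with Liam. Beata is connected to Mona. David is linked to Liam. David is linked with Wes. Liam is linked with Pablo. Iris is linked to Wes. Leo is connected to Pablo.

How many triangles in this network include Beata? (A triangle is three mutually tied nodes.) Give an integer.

1

Beata's neighbors: David, Mona, and Yusuf.
Neighbor pairs that are themselves tied: Beata–David–Mona. Each forms one triangle with Beata, for 1 in total.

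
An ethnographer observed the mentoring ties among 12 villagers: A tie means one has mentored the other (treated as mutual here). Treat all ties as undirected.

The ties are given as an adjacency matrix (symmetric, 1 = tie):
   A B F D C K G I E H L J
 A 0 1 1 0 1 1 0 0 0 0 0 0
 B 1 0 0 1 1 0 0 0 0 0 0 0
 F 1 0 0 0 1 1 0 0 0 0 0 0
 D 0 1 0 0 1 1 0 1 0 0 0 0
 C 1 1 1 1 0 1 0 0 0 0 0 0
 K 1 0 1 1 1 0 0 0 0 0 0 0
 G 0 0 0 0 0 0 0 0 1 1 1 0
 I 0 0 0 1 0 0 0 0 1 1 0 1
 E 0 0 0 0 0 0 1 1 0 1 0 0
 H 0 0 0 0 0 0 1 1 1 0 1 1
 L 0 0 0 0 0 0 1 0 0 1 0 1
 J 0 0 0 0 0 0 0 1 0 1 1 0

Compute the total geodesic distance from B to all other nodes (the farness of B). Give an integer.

Distances from B: A:1, C:1, D:1, E:3, F:2, G:4, H:3, I:2, J:3, K:2, L:4.
Sum = 1 + 1 + 1 + 3 + 2 + 4 + 3 + 2 + 3 + 2 + 4 = 26.

26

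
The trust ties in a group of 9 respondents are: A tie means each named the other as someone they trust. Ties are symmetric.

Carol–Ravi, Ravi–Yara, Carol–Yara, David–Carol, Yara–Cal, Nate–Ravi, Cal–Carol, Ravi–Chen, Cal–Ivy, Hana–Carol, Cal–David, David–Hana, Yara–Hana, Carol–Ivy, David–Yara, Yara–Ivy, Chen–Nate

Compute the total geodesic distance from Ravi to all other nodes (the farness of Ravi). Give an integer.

Distances from Ravi: Cal:2, Carol:1, Chen:1, David:2, Hana:2, Ivy:2, Nate:1, Yara:1.
Sum = 2 + 1 + 1 + 2 + 2 + 2 + 1 + 1 = 12.

12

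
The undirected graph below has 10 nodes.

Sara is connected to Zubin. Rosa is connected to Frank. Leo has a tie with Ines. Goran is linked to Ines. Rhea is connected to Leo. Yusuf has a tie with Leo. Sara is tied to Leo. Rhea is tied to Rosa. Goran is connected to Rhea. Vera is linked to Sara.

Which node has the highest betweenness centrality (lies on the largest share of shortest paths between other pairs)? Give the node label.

Unnormalized betweenness of each node: Frank:0, Goran:3/2, Ines:5/2, Leo:49/2, Rhea:33/2, Rosa:8, Sara:15, Vera:0, Yusuf:0, Zubin:0.
Leo has the largest value, 49/2, making it the main broker — the node through which the most shortest paths run.

Leo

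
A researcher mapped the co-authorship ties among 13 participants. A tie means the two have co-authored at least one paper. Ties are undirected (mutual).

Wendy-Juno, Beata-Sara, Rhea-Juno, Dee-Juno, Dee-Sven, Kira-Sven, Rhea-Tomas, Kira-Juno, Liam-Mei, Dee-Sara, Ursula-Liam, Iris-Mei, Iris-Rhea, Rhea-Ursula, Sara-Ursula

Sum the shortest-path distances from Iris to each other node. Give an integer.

30

Distances from Iris: Beata:4, Dee:3, Juno:2, Kira:3, Liam:2, Mei:1, Rhea:1, Sara:3, Sven:4, Tomas:2, Ursula:2, Wendy:3.
Sum = 4 + 3 + 2 + 3 + 2 + 1 + 1 + 3 + 4 + 2 + 2 + 3 = 30.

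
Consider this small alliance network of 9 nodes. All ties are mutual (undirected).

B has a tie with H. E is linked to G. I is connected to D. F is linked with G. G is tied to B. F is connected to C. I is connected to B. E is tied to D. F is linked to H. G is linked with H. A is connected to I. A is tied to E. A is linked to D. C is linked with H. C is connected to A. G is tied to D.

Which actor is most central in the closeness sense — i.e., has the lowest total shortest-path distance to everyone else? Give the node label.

G

Farness (sum of distances to all others) for each node — A:12, B:13, C:13, D:12, E:13, F:14, G:11, H:12, I:14.
The smallest farness is 11, for G, so G has the highest closeness.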